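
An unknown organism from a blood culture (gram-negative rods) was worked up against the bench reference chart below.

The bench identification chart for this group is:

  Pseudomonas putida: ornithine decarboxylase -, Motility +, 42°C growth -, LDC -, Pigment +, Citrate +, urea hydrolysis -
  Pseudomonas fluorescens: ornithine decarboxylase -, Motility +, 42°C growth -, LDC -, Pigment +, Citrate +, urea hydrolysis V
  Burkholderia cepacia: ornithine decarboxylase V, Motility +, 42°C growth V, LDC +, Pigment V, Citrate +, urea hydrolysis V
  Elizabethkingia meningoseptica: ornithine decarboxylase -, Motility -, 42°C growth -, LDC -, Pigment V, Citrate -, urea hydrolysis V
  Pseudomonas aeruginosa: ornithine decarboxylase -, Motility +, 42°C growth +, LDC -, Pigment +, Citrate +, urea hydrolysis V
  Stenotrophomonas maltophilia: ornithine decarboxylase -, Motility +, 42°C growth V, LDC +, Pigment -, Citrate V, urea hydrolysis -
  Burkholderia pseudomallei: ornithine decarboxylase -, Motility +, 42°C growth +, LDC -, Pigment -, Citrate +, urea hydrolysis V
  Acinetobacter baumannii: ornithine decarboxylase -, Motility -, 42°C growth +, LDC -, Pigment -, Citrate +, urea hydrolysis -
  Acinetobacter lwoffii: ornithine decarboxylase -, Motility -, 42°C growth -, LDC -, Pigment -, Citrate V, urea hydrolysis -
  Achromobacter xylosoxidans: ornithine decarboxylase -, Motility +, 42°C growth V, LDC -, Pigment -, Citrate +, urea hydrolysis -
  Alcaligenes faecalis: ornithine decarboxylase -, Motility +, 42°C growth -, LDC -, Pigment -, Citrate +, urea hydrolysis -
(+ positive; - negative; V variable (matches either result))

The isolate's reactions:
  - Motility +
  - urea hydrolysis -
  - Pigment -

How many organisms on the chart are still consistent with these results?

5

Motility +: excludes Elizabethkingia meningoseptica, Acinetobacter baumannii, Acinetobacter lwoffii — 8 left.
Pigment -: excludes Pseudomonas putida, Pseudomonas fluorescens, Pseudomonas aeruginosa — 5 left.
urea hydrolysis -: all 5 remaining candidates are consistent.
Still consistent: Achromobacter xylosoxidans, Alcaligenes faecalis, Burkholderia cepacia, Burkholderia pseudomallei, Stenotrophomonas maltophilia.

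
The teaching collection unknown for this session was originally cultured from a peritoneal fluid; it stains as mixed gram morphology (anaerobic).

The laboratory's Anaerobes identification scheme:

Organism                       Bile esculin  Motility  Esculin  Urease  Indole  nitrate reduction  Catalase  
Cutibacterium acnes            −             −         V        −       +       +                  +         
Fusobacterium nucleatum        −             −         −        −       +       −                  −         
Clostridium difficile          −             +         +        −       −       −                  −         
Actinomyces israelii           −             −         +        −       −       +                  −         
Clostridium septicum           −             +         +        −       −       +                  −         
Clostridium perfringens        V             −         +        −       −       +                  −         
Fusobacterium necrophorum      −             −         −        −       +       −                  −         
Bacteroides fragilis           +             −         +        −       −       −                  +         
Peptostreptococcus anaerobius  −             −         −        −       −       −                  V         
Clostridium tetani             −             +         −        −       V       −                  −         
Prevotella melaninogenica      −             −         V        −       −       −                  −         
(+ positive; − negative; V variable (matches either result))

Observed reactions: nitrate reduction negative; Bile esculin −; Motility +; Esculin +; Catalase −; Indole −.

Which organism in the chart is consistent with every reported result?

Clostridium difficile

Esculin +: excludes Fusobacterium nucleatum, Fusobacterium necrophorum, Peptostreptococcus anaerobius, Clostridium tetani — 7 left.
Bile esculin −: excludes Bacteroides fragilis — 6 left.
nitrate reduction −: excludes Cutibacterium acnes, Actinomyces israelii, Clostridium septicum, Clostridium perfringens — 2 left.
Indole −: all 2 remaining candidates are consistent.
Catalase −: all 2 remaining candidates are consistent.
Motility +: excludes Prevotella melaninogenica — 1 left.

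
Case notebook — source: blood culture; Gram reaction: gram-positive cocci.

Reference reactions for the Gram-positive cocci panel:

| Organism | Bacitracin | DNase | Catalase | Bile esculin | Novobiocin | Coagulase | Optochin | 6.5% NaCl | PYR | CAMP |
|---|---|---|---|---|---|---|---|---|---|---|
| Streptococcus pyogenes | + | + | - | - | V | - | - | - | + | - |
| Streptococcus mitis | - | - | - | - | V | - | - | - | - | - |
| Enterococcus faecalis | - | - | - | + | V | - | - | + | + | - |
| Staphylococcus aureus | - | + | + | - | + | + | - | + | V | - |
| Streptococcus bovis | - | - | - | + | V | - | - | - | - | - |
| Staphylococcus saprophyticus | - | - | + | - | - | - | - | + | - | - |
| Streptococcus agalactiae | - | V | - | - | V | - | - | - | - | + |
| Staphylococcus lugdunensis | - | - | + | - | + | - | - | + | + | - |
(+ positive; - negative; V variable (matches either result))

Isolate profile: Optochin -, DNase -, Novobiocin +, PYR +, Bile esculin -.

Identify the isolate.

Staphylococcus lugdunensis

Bile esculin -: excludes Enterococcus faecalis, Streptococcus bovis — 6 left.
Novobiocin +: excludes Staphylococcus saprophyticus — 5 left.
DNase -: excludes Streptococcus pyogenes, Staphylococcus aureus — 3 left.
Optochin -: all 3 remaining candidates are consistent.
PYR +: excludes Streptococcus mitis, Streptococcus agalactiae — 1 left.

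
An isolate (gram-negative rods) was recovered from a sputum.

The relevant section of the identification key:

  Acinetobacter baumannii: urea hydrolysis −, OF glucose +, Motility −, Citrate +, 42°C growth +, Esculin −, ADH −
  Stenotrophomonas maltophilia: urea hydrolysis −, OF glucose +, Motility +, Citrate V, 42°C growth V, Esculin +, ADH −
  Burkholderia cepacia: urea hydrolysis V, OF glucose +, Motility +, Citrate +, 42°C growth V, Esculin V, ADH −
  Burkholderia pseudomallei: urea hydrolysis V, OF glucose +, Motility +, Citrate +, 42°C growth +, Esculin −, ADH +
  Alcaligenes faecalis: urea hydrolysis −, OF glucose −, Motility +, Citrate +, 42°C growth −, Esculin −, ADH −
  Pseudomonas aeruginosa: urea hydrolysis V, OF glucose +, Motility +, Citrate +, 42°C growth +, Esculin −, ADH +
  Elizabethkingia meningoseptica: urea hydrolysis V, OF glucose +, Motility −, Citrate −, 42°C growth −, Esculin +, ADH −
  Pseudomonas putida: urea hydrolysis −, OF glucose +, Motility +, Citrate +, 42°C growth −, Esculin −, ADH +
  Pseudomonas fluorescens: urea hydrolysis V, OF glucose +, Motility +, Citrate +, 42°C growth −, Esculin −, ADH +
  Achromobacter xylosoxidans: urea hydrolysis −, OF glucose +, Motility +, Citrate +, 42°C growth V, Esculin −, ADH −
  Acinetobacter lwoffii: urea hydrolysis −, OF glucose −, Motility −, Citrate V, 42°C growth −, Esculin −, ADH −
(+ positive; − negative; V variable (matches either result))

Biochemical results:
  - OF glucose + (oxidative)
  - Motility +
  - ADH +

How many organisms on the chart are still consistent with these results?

4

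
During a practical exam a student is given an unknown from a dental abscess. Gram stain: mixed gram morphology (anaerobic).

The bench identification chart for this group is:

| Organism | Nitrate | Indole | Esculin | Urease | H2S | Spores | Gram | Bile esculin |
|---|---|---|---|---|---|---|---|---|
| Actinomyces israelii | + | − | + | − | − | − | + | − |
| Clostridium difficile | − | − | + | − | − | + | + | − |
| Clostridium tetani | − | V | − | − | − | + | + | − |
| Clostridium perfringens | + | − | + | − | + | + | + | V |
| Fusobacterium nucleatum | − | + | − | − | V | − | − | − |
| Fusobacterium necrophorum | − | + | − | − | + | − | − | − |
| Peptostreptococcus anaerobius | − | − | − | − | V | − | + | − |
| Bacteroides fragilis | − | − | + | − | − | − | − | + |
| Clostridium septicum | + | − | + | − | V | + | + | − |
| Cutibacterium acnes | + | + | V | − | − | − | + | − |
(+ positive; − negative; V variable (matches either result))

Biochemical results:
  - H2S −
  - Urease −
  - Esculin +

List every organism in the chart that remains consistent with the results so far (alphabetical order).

H2S −: excludes Clostridium perfringens, Fusobacterium necrophorum — 8 left.
Esculin +: excludes Clostridium tetani, Fusobacterium nucleatum, Peptostreptococcus anaerobius — 5 left.
Urease −: all 5 remaining candidates are consistent.

Actinomyces israelii, Bacteroides fragilis, Clostridium difficile, Clostridium septicum, Cutibacterium acnes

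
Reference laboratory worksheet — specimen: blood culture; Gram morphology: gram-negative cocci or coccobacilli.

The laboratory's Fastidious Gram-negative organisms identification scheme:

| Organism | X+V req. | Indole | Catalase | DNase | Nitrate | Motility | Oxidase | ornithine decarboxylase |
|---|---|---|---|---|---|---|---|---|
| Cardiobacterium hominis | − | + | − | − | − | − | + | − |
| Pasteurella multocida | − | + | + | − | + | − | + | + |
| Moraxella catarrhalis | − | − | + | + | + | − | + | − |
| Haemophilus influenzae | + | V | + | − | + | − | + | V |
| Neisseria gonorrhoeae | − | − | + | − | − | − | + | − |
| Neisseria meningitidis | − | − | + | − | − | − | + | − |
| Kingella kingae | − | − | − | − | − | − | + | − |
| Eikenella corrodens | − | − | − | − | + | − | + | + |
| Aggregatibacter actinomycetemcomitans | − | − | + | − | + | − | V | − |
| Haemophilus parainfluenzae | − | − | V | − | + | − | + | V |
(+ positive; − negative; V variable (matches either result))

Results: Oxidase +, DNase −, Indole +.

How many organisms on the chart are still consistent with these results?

Indole +: excludes 7 organisms — 3 left.
DNase −: all 3 remaining candidates are consistent.
Oxidase +: all 3 remaining candidates are consistent.
Still consistent: Cardiobacterium hominis, Haemophilus influenzae, Pasteurella multocida.

3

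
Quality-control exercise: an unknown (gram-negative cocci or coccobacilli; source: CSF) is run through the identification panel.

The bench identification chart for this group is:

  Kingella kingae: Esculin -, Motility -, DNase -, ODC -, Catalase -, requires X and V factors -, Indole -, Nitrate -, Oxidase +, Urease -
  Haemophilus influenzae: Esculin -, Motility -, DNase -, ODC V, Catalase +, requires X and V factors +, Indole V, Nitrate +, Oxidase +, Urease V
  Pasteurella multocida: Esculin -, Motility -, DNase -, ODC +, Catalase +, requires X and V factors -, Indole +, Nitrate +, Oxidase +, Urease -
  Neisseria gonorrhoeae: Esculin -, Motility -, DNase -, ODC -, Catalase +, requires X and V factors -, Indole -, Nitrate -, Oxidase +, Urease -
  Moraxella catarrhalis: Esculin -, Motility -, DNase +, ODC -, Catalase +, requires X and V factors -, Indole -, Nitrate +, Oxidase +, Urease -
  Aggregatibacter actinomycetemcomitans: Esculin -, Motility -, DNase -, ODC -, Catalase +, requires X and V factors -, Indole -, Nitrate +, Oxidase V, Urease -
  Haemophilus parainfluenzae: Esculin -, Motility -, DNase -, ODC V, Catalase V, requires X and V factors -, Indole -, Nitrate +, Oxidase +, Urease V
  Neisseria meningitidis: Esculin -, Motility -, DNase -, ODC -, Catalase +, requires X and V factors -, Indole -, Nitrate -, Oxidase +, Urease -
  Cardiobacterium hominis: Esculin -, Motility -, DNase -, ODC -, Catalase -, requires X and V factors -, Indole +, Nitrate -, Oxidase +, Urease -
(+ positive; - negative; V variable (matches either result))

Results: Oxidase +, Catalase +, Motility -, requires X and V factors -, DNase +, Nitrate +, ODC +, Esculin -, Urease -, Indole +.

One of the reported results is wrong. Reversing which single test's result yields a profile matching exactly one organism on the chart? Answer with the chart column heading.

As reported, no row in the chart matches all 10 reactions.
Reversing Urease → still no organism matches.
Reversing requires X and V factors → still no organism matches.
Reversing Nitrate → still no organism matches.
Reversing DNase (to -) → unique match: Pasteurella multocida.
Reversing Catalase → still no organism matches.
Reversing Indole → still no organism matches.
Reversing Motility → still no organism matches.
Reversing Esculin → still no organism matches.
Reversing Oxidase → still no organism matches.
Reversing ODC → still no organism matches.

DNase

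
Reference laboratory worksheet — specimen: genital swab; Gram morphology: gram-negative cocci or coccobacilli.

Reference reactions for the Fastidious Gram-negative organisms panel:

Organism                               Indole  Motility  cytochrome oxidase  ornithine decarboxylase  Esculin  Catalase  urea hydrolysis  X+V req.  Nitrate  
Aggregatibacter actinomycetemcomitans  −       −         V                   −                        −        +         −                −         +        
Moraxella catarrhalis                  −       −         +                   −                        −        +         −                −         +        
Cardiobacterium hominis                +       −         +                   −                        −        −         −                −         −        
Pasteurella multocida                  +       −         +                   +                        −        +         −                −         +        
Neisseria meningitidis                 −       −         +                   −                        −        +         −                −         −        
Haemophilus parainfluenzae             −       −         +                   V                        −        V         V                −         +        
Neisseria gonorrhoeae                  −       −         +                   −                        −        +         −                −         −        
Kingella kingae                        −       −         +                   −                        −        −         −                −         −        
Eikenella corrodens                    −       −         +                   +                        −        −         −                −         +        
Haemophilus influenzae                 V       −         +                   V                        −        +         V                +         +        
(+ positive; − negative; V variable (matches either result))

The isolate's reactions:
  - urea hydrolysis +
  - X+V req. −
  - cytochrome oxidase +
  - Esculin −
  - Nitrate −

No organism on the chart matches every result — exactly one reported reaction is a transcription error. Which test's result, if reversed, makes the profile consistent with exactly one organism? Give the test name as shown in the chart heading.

As reported, no row in the chart matches all 5 reactions.
Reversing cytochrome oxidase → still no organism matches.
Reversing urea hydrolysis → 4 organisms match (not unique).
Reversing Nitrate (to +) → unique match: Haemophilus parainfluenzae.
Reversing Esculin → still no organism matches.
Reversing X+V req. → still no organism matches.

Nitrate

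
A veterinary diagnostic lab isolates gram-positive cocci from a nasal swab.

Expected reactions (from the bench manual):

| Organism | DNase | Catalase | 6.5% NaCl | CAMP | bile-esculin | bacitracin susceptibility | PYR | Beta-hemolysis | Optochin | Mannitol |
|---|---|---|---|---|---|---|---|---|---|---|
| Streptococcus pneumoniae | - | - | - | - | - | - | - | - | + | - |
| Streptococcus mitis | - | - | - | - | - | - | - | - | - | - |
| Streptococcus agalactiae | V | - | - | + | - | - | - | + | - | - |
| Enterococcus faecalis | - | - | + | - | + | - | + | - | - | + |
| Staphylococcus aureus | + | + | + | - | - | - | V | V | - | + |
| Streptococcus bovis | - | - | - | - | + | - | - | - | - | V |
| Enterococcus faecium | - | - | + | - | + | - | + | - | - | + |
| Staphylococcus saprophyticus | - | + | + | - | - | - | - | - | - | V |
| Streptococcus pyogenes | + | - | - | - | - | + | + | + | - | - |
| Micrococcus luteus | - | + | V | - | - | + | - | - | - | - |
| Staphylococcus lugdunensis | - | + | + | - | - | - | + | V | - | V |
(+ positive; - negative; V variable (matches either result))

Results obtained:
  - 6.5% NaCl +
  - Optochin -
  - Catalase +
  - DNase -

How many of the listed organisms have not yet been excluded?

6.5% NaCl +: excludes 5 organisms — 6 left.
Optochin -: all 6 remaining candidates are consistent.
DNase -: excludes Staphylococcus aureus — 5 left.
Catalase +: excludes Enterococcus faecalis, Enterococcus faecium — 3 left.
Still consistent: Micrococcus luteus, Staphylococcus lugdunensis, Staphylococcus saprophyticus.

3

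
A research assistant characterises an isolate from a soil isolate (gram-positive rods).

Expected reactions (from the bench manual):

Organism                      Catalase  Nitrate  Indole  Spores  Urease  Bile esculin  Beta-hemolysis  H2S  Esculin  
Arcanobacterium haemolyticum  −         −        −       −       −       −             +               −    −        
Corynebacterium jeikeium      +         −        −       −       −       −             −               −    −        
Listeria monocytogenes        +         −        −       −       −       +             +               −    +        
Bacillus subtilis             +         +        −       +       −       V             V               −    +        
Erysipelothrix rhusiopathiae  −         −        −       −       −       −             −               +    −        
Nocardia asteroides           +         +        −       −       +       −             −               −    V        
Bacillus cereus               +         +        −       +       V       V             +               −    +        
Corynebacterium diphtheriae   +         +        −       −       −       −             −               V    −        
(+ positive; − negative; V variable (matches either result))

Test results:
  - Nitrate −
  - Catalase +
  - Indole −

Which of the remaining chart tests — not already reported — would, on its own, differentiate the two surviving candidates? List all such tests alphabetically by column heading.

Nitrate −: excludes Bacillus subtilis, Nocardia asteroides, Bacillus cereus, Corynebacterium diphtheriae — 4 left.
Catalase +: excludes Arcanobacterium haemolyticum, Erysipelothrix rhusiopathiae — 2 left.
Indole −: all 2 remaining candidates are consistent.
Two candidates remain: Corynebacterium jeikeium and Listeria monocytogenes.
  Spores: − vs − — same for both, does not separate.
  Urease: − vs − — same for both, does not separate.
  Bile esculin: Corynebacterium jeikeium −, Listeria monocytogenes + — discriminates.
  Beta-hemolysis: Corynebacterium jeikeium −, Listeria monocytogenes + — discriminates.
  H2S: − vs − — same for both, does not separate.
  Esculin: Corynebacterium jeikeium −, Listeria monocytogenes + — discriminates.

Beta-hemolysis, Bile esculin, Esculin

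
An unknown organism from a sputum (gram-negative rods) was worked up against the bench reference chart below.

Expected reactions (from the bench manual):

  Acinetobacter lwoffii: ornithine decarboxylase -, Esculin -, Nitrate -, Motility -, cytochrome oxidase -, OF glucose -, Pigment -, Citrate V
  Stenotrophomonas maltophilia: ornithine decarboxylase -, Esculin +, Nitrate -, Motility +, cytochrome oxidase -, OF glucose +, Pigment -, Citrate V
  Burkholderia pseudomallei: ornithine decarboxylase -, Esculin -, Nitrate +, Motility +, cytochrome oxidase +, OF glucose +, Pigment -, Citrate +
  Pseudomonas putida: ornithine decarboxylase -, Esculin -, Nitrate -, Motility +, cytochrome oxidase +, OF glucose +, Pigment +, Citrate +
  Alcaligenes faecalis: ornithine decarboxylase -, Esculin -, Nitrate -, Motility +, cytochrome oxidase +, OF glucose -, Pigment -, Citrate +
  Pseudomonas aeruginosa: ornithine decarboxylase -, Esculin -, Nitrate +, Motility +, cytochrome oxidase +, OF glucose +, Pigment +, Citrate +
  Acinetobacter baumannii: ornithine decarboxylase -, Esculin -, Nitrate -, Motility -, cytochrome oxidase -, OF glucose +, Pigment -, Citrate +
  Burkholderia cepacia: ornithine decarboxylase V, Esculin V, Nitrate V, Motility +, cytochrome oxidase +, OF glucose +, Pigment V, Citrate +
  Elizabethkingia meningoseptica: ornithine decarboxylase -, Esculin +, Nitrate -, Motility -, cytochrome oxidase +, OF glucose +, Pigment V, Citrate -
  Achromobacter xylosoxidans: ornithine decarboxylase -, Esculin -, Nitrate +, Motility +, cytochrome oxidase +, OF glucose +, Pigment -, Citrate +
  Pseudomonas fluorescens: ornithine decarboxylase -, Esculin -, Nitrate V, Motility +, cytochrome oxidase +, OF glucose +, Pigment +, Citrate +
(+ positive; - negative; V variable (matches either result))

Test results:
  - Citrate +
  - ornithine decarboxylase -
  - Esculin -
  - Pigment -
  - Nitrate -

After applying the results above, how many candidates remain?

4

Nitrate -: excludes Burkholderia pseudomallei, Pseudomonas aeruginosa, Achromobacter xylosoxidans — 8 left.
ornithine decarboxylase -: all 8 remaining candidates are consistent.
Pigment -: excludes Pseudomonas putida, Pseudomonas fluorescens — 6 left.
Esculin -: excludes Stenotrophomonas maltophilia, Elizabethkingia meningoseptica — 4 left.
Citrate +: all 4 remaining candidates are consistent.
Still consistent: Acinetobacter baumannii, Acinetobacter lwoffii, Alcaligenes faecalis, Burkholderia cepacia.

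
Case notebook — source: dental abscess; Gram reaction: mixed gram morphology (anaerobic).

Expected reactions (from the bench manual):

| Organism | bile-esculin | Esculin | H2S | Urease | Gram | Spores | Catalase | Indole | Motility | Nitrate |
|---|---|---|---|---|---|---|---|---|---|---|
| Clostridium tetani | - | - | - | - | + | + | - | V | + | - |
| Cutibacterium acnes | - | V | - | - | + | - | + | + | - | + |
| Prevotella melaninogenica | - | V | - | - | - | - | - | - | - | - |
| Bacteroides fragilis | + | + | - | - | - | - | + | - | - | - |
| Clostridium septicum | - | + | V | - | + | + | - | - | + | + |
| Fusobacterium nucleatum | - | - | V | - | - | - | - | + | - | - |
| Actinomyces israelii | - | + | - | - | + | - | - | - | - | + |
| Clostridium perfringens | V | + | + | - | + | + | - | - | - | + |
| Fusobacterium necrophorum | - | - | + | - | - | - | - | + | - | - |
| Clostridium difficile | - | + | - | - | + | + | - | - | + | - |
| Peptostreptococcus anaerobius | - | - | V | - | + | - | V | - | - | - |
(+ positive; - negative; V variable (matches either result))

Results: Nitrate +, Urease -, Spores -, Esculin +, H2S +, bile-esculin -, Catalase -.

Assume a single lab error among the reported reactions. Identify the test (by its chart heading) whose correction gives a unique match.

H2S

As reported, no row in the chart matches all 7 reactions.
Reversing Spores → 2 organisms match (not unique).
Reversing Catalase → still no organism matches.
Reversing H2S (to -) → unique match: Actinomyces israelii.
Reversing Esculin → still no organism matches.
Reversing Urease → still no organism matches.
Reversing bile-esculin → still no organism matches.
Reversing Nitrate → still no organism matches.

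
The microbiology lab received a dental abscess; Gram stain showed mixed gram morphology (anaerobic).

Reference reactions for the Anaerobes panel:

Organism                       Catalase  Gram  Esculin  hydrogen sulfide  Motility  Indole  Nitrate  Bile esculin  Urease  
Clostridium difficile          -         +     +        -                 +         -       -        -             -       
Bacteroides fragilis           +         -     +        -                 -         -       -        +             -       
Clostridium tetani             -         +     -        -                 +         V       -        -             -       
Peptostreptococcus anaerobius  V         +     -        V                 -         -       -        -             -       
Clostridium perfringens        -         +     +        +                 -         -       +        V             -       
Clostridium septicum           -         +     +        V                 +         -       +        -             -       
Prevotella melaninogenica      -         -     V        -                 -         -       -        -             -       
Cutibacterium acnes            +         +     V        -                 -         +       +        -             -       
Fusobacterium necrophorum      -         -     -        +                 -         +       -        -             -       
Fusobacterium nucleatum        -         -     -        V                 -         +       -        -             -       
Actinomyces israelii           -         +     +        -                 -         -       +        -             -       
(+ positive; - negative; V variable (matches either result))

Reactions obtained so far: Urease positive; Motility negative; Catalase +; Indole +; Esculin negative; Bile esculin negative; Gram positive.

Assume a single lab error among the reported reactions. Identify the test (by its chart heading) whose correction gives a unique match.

Urease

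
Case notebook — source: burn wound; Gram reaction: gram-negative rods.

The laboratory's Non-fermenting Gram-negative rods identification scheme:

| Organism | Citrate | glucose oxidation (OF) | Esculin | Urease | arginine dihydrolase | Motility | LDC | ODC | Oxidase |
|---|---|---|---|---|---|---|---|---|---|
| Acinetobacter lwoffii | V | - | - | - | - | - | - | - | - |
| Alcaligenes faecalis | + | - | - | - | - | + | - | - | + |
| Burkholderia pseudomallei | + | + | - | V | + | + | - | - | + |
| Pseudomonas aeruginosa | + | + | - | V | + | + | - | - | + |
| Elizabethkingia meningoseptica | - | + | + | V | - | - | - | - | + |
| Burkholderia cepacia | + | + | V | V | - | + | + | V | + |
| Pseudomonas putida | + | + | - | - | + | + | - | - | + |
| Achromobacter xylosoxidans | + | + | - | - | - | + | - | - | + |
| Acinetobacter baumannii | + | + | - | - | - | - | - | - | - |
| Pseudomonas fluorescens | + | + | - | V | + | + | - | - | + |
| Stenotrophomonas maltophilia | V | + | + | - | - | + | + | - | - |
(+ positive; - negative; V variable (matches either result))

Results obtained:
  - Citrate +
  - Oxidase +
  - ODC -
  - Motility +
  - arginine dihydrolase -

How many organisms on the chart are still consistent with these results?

3

Oxidase +: excludes Acinetobacter lwoffii, Acinetobacter baumannii, Stenotrophomonas maltophilia — 8 left.
Citrate +: excludes Elizabethkingia meningoseptica — 7 left.
ODC -: all 7 remaining candidates are consistent.
Motility +: all 7 remaining candidates are consistent.
arginine dihydrolase -: excludes Burkholderia pseudomallei, Pseudomonas aeruginosa, Pseudomonas putida, Pseudomonas fluorescens — 3 left.
Still consistent: Achromobacter xylosoxidans, Alcaligenes faecalis, Burkholderia cepacia.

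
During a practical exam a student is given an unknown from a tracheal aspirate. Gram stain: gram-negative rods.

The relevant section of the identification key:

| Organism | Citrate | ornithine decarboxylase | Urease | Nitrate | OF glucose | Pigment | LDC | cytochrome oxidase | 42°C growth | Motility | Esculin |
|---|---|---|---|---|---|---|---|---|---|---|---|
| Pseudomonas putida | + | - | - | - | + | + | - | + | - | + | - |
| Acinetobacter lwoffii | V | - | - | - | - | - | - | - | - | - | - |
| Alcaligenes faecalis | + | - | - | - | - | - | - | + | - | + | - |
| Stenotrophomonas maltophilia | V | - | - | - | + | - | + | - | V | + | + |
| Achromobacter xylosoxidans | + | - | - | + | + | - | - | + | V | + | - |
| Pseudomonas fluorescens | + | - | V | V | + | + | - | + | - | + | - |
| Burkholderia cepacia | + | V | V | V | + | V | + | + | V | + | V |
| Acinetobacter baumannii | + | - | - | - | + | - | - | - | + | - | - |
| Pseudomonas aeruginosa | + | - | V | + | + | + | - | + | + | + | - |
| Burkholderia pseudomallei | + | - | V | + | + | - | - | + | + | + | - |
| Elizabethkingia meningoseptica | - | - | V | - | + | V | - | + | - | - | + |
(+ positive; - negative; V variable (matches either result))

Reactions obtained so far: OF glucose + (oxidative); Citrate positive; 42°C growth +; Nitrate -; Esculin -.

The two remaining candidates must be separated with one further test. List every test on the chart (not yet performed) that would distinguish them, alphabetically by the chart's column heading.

cytochrome oxidase, LDC, Motility

42°C growth +: excludes 5 organisms — 6 left.
Citrate +: all 6 remaining candidates are consistent.
Nitrate -: excludes Achromobacter xylosoxidans, Pseudomonas aeruginosa, Burkholderia pseudomallei — 3 left.
OF glucose +: all 3 remaining candidates are consistent.
Esculin -: excludes Stenotrophomonas maltophilia — 2 left.
Two candidates remain: Acinetobacter baumannii and Burkholderia cepacia.
  ornithine decarboxylase: - vs V — variable for at least one, does not separate.
  Urease: - vs V — variable for at least one, does not separate.
  Pigment: - vs V — variable for at least one, does not separate.
  LDC: Acinetobacter baumannii -, Burkholderia cepacia + — discriminates.
  cytochrome oxidase: Acinetobacter baumannii -, Burkholderia cepacia + — discriminates.
  Motility: Acinetobacter baumannii -, Burkholderia cepacia + — discriminates.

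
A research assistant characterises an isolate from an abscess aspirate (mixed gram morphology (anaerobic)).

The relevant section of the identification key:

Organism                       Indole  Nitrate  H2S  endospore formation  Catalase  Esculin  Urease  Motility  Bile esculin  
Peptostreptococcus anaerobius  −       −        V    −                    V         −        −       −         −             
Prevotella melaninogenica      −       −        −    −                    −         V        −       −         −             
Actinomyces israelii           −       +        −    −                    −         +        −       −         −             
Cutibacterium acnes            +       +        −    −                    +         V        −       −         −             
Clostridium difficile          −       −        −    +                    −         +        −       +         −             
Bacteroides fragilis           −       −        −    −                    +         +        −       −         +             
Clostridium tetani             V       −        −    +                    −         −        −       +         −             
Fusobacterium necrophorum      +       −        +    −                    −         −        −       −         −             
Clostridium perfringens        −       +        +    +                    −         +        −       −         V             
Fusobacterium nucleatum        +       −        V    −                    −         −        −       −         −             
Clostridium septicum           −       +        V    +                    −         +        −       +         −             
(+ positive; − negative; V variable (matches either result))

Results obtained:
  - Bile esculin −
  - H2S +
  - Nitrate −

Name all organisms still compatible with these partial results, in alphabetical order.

Fusobacterium necrophorum, Fusobacterium nucleatum, Peptostreptococcus anaerobius

Nitrate −: excludes Actinomyces israelii, Cutibacterium acnes, Clostridium perfringens, Clostridium septicum — 7 left.
H2S +: excludes Prevotella melaninogenica, Clostridium difficile, Bacteroides fragilis, Clostridium tetani — 3 left.
Bile esculin −: all 3 remaining candidates are consistent.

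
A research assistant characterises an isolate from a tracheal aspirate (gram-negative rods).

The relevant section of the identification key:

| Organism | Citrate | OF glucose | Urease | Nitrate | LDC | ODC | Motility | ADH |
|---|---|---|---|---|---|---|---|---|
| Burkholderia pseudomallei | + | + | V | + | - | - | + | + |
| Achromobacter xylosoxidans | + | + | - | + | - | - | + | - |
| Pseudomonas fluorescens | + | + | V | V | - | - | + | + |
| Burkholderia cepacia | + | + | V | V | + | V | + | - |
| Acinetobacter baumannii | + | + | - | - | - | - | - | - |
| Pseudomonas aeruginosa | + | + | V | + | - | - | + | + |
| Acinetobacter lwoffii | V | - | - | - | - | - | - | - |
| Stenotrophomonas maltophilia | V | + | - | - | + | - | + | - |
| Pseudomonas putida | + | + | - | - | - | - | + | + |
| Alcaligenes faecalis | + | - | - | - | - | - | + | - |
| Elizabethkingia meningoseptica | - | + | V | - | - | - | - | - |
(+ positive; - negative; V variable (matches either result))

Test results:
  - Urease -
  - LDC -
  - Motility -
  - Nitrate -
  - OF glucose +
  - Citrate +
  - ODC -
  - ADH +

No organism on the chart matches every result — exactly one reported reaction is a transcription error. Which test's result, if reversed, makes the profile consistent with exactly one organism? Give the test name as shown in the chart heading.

ADH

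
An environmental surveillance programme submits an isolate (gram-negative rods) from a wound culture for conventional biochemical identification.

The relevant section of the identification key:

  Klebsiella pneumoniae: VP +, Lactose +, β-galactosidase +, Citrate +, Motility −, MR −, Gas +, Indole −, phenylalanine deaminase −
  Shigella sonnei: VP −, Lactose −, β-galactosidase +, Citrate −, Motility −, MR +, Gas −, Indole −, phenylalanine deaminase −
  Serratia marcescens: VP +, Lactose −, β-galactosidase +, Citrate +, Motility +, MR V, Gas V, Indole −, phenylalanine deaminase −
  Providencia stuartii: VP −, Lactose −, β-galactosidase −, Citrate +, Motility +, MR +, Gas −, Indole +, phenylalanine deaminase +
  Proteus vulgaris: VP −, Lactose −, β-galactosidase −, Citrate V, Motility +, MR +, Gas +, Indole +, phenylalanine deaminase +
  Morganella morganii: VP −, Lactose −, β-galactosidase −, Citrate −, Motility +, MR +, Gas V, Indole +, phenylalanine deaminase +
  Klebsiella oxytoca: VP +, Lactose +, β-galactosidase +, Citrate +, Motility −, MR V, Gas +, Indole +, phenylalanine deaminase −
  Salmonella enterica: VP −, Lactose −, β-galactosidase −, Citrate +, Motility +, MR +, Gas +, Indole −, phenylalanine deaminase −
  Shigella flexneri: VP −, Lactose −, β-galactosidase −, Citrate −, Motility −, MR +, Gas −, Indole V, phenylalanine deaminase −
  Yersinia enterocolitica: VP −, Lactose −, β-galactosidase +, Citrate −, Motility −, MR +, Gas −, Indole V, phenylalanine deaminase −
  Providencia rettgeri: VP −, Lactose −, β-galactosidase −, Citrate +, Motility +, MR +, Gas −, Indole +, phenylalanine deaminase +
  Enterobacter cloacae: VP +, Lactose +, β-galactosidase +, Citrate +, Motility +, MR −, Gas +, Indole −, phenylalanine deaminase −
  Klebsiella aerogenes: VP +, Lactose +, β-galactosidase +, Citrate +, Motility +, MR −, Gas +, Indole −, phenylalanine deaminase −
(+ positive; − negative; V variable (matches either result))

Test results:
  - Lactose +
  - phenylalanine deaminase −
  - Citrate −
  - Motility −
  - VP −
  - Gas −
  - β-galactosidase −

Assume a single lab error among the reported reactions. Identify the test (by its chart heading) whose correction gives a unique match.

As reported, no row in the chart matches all 7 reactions.
Reversing Gas → still no organism matches.
Reversing Citrate → still no organism matches.
Reversing VP → still no organism matches.
Reversing Lactose (to −) → unique match: Shigella flexneri.
Reversing β-galactosidase → still no organism matches.
Reversing Motility → still no organism matches.
Reversing phenylalanine deaminase → still no organism matches.

Lactose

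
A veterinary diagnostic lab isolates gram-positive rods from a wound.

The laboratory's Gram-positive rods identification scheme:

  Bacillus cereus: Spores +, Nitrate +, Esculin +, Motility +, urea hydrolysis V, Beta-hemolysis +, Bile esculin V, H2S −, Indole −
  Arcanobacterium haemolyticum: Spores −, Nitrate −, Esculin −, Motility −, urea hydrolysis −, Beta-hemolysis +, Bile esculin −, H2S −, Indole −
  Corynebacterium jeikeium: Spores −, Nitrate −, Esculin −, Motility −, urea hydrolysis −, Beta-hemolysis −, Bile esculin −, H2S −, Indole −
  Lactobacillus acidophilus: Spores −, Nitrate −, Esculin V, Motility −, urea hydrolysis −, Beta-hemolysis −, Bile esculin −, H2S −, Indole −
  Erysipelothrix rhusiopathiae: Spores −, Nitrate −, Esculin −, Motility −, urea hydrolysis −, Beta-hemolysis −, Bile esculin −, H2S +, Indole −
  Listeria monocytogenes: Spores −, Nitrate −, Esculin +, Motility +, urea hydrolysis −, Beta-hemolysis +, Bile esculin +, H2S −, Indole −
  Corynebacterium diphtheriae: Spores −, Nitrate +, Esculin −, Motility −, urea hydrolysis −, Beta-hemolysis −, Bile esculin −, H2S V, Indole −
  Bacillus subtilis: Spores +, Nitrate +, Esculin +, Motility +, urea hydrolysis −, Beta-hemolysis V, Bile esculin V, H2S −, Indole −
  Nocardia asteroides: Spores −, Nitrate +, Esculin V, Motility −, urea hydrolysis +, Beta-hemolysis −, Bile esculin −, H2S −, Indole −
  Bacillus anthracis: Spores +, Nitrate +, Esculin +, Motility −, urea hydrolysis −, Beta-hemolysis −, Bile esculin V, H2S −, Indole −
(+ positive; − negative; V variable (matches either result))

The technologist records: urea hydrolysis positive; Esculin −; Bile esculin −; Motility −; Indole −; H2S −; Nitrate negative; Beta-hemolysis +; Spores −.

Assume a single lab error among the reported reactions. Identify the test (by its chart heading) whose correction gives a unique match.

urea hydrolysis

As reported, no row in the chart matches all 9 reactions.
Reversing Spores → still no organism matches.
Reversing Bile esculin → still no organism matches.
Reversing Beta-hemolysis → still no organism matches.
Reversing Nitrate → still no organism matches.
Reversing urea hydrolysis (to −) → unique match: Arcanobacterium haemolyticum.
Reversing H2S → still no organism matches.
Reversing Indole → still no organism matches.
Reversing Esculin → still no organism matches.
Reversing Motility → still no organism matches.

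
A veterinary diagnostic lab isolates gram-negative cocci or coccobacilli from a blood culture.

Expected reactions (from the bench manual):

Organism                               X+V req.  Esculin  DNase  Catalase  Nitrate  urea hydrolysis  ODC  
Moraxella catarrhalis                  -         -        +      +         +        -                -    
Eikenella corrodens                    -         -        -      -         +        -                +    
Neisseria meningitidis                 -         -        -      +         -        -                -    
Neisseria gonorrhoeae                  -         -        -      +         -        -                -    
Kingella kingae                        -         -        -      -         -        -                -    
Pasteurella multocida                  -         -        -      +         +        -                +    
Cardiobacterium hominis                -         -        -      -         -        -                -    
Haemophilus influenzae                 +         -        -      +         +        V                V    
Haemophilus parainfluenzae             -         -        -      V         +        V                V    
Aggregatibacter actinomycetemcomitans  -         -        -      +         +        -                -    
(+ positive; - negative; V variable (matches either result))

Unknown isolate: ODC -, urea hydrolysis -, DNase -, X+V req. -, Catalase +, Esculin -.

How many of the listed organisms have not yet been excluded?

4

ODC -: excludes Eikenella corrodens, Pasteurella multocida — 8 left.
Esculin -: all 8 remaining candidates are consistent.
X+V req. -: excludes Haemophilus influenzae — 7 left.
DNase -: excludes Moraxella catarrhalis — 6 left.
Catalase +: excludes Kingella kingae, Cardiobacterium hominis — 4 left.
urea hydrolysis -: all 4 remaining candidates are consistent.
Still consistent: Aggregatibacter actinomycetemcomitans, Haemophilus parainfluenzae, Neisseria gonorrhoeae, Neisseria meningitidis.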